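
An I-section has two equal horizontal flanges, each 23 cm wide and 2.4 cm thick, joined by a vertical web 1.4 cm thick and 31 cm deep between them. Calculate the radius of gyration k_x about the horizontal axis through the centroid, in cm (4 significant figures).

Treat the section as a set of non-overlapping primitives; coordinates are from the bounding-box lower-left.
Bottom flange: 23 × 2.4, A = 55.2 cm², y = 1.2 cm, Ī = 26.496 cm⁴.
Web: 1.4 × 31, A = 43.4 cm², y = 17.9 cm, Ī = 3475.62 cm⁴.
Top flange: 23 × 2.4, A = 55.2 cm², y = 34.6 cm, Ī = 26.496 cm⁴.
By symmetry the centroid is at mid-height, ȳ = 17.9 cm.
Transfer each piece to the horizontal axis through the centroid using Ī + A·d² with d = y − 17.9:
  bottom flange: d = -16.7 cm → contributes +15421.2 cm⁴
  web: d = 0 cm → contributes +3475.62 cm⁴
  top flange: d = 16.7 cm → contributes +15421.2 cm⁴
Total I = 34318.1 cm⁴.
Radius of gyration: k = √(I/A) = √(34318.1 / 153.8) = 14.9377 cm.

k_x ≈ 14.94 cm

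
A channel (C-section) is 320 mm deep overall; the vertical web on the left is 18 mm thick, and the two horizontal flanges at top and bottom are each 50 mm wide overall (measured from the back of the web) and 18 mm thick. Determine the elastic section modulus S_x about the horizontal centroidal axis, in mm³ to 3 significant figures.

Split into non-overlapping primitives; take the origin at the lower-left of the bounding box.
Web: 18 × 320, A = 5 760 mm², y = 160 mm, Ī = 49 152 000 mm⁴.
Top flange (beyond web): 32 × 18, A = 576 mm², y = 311 mm, Ī = 15 552 mm⁴.
Bottom flange (beyond web): 32 × 18, A = 576 mm², y = 9 mm, Ī = 15 552 mm⁴.
By symmetry the centroid is at mid-height, ȳ = 160 mm.
Transfer each piece to the horizontal centroidal axis using Ī + A·d² with d = y − 160:
  web: d = 0 mm → contributes +49 152 000 mm⁴
  top flange (beyond web): d = 151 mm → contributes +13 148 928 mm⁴
  bottom flange (beyond web): d = -151 mm → contributes +13 148 928 mm⁴
Total I = 75 449 856 mm⁴.
Extreme fibre distance c = 160 mm; S = I/c = 471 562 mm³.

S_x ≈ 4.72 × 10⁵ mm³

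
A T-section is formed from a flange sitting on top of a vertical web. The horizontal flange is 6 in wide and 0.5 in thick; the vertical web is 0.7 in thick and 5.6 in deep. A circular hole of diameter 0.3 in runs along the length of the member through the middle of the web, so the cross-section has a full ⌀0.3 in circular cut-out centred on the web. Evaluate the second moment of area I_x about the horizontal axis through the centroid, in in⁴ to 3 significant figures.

Split into non-overlapping primitives; take the origin at the lower-left of the bounding box.
Flange: 6 × 0.5, A = 3 in², y = 5.85 in, Ī = 0.0625 in⁴.
Web: 0.7 × 5.6, A = 3.92 in², y = 2.8 in, Ī = 10.244 in⁴.
Hole (subtracted): ⌀0.3, A = 0.070686 in², y = 2.8 in, Ī = 0.00039761 in⁴.
Centroid: ȳ = ΣA·y / ΣA = 4.1359 in.
Transfer each piece to the horizontal axis through the centroid using Ī + A·d² with d = y − 4.1359:
  flange: d = 1.7141 in → contributes +8.8769 in⁴
  web: d = -1.3359 in → contributes +17.24 in⁴
  hole: d = -1.3359 in → contributes −0.12655 in⁴
Total I = 25.99 in⁴.

I_x ≈ 26.0 in⁴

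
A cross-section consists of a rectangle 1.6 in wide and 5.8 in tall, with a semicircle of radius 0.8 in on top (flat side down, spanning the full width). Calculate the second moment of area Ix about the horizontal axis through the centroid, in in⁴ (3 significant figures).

Ix ≈ 35.6 in⁴

Break the section into simple shapes (no overlaps), measuring from the bottom-left corner of the bounding box.
Rectangular body: 1.6 × 5.8, A = 9.28 in², y = 2.9 in, Ī = 26.015 in⁴.
Semicircular cap: semicircle r = 0.8, A = 1.0053 in², y = 6.1395 in, Ī = 0.044956 in⁴.
Centroid: ȳ = ΣA·y / ΣA = 3.2166 in.
Transfer each piece to the horizontal axis through the centroid using Ī + A·d² with d = y − 3.2166:
  rectangular body: d = -0.31664 in → contributes +26.945 in⁴
  semicircular cap: d = 2.9229 in → contributes +8.6336 in⁴
Total I = 35.579 in⁴.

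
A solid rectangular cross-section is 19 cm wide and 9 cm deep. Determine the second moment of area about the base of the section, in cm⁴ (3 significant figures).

The section: 19 × 9, A = 171 cm², y = 4.5 cm, Ī = 1154.3 cm⁴.
Transfer it to a horizontal axis along the bottom face using Ī + A·d² with d = y − 0:
  the section: d = 4.5 cm → contributes +4 617 cm⁴
Total I = 4 617 cm⁴.

I_base ≈ 4620 cm⁴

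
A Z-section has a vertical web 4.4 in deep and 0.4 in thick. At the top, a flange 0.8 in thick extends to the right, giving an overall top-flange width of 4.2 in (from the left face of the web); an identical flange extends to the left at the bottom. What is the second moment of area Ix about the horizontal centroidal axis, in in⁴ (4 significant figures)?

Treat the section as a set of non-overlapping primitives; coordinates are from the bounding-box lower-left.
Web: 0.4 × 4.4, A = 1.76 in², y = 2.2 in, Ī = 2.83947 in⁴.
Top flange (beyond web): 3.8 × 0.8, A = 3.04 in², y = 4 in, Ī = 0.162133 in⁴.
Bottom flange (beyond web): 3.8 × 0.8, A = 3.04 in², y = 0.4 in, Ī = 0.162133 in⁴.
Centroid: ȳ = ΣA·y / ΣA = 2.2 in.
Transfer each piece to the horizontal centroidal axis using Ī + A·d² with d = y − 2.2:
  web: d = 0 in → contributes +2.83947 in⁴
  top flange (beyond web): d = 1.8 in → contributes +10.0117 in⁴
  bottom flange (beyond web): d = -1.8 in → contributes +10.0117 in⁴
Total I = 22.8629 in⁴.

Ix ≈ 22.86 in⁴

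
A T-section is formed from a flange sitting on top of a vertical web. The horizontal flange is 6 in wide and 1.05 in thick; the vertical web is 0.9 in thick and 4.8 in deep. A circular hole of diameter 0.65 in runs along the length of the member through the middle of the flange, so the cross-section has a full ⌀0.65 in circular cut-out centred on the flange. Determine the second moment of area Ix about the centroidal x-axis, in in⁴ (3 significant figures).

Split into non-overlapping primitives; take the origin at the lower-left of the bounding box.
Flange: 6 × 1.05, A = 6.3 in², y = 5.325 in, Ī = 0.57881 in⁴.
Web: 0.9 × 4.8, A = 4.32 in², y = 2.4 in, Ī = 8.2944 in⁴.
Hole (subtracted): ⌀0.65, A = 0.33183 in², y = 5.325 in, Ī = 0.0087624 in⁴.
Centroid: ȳ = ΣA·y / ΣA = 4.0968 in.
Transfer each piece to the centroidal x-axis using Ī + A·d² with d = y − 4.0968:
  flange: d = 1.2282 in → contributes +10.082 in⁴
  web: d = -1.6968 in → contributes +20.732 in⁴
  hole: d = 1.2282 in → contributes −0.50933 in⁴
Total I = 30.305 in⁴.

Ix ≈ 30.3 in⁴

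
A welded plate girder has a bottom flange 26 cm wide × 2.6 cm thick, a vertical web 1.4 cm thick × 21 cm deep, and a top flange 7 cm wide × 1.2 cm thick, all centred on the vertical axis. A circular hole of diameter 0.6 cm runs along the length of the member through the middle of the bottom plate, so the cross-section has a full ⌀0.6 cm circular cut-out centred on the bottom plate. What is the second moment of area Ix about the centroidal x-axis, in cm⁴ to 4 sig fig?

Ix ≈ 6852 cm⁴

Break the section into simple shapes (no overlaps), measuring from the bottom-left corner of the bounding box.
Bottom plate: 26 × 2.6, A = 67.6 cm², y = 1.3 cm, Ī = 38.0813 cm⁴.
Web plate: 1.4 × 21, A = 29.4 cm², y = 13.1 cm, Ī = 1080.45 cm⁴.
Top plate: 7 × 1.2, A = 8.4 cm², y = 24.2 cm, Ī = 1.008 cm⁴.
Hole (subtracted): ⌀0.6, A = 0.282743 cm², y = 1.3 cm, Ī = 0.00636173 cm⁴.
Centroid: ȳ = ΣA·y / ΣA = 6.43027 cm.
Transfer each piece to the centroidal x-axis using Ī + A·d² with d = y − 6.43027:
  bottom plate: d = -5.13027 cm → contributes +1817.29 cm⁴
  web plate: d = 6.66973 cm → contributes +2388.32 cm⁴
  top plate: d = 17.7697 cm → contributes +2653.42 cm⁴
  hole: d = -5.13027 cm → contributes −7.44808 cm⁴
Total I = 6851.58 cm⁴.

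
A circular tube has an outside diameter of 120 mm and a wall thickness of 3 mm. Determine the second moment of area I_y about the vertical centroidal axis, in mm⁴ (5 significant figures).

I_y ≈ 1.8881 × 10⁶ mm⁴

Break the section into simple shapes (no overlaps), measuring from the bottom-left corner of the bounding box.
Outer circle: ⌀120, A = 11309.73 mm², x = 60 mm, Ī = 10 178 760 mm⁴.
Bore (subtracted): ⌀114, A = 10207.03 mm², x = 60 mm, Ī = 8 290 664 mm⁴.
By symmetry the centroid is at mid-width, x̄ = 60 mm.
All pieces are centred on the vertical centroidal axis, so I = ΣĪ (holes subtracted) = 1 888 096 mm⁴.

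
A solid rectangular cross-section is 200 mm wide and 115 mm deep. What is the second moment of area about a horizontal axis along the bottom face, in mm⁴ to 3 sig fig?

The section: 200 × 115, A = 23 000 mm², y = 57.5 mm, Ī = 25 347 917 mm⁴.
Transfer it to the bottom edge using Ī + A·d² with d = y − 0:
  the section: d = 57.5 mm → contributes +101 391 667 mm⁴
Total I = 101 391 667 mm⁴.

I_base ≈ 1.01 × 10⁸ mm⁴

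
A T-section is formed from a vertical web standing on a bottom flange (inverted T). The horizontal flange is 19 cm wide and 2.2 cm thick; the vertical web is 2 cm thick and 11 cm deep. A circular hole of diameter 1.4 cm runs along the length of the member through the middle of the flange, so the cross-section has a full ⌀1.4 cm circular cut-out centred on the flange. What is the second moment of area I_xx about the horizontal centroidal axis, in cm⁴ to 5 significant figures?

I_xx ≈ 858.20 cm⁴

Decompose the section into non-overlapping parts with the origin at the bottom-left of its bounding rectangle.
Flange: 19 × 2.2, A = 41.8 cm², y = 1.1 cm, Ī = 16.85933 cm⁴.
Web: 2 × 11, A = 22 cm², y = 7.7 cm, Ī = 221.8333 cm⁴.
Hole (subtracted): ⌀1.4, A = 1.53938 cm², y = 1.1 cm, Ī = 0.1885741 cm⁴.
Centroid: ȳ = ΣA·y / ΣA = 3.432132 cm.
Transfer each piece to the horizontal centroidal axis using Ī + A·d² with d = y − 3.432132:
  flange: d = -2.332132 cm → contributes +244.2029 cm⁴
  web: d = 4.267868 cm → contributes +622.5566 cm⁴
  hole: d = -2.332132 cm → contributes −8.561019 cm⁴
Total I = 858.1985 cm⁴.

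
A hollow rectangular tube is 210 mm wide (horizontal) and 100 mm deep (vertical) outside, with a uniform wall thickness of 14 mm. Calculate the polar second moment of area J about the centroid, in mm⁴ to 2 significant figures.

J ≈ 5.3 × 10⁷ mm⁴

Break the section into simple shapes (no overlaps), measuring from the bottom-left corner of the bounding box.
Outer rectangle: 210 × 100, A = 21 000 mm², y = 50 mm, Ī = 17 500 000 mm⁴.
Inner void (subtracted): 182 × 72, A = 13 104 mm², y = 50 mm, Ī = 5 660 928 mm⁴.
By symmetry the centroid is at mid-height, ȳ = 50 mm.
All pieces are centred on the centroidal x-axis, so I = ΣĪ (holes subtracted) = 11 839 072 mm⁴.
Repeating about the centroidal y-axis gives I_y = 41 003 592 mm⁴.
Polar second moment: J = I_x + I_y = 52 842 664 mm⁴.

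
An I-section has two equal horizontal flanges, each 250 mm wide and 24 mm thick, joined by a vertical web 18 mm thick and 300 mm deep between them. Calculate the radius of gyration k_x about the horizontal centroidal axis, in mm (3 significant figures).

k_x ≈ 143 mm

Treat the section as a set of non-overlapping primitives; coordinates are from the bounding-box lower-left.
Bottom flange: 250 × 24, A = 6 000 mm², y = 12 mm, Ī = 288 000 mm⁴.
Web: 18 × 300, A = 5 400 mm², y = 174 mm, Ī = 40 500 000 mm⁴.
Top flange: 250 × 24, A = 6 000 mm², y = 336 mm, Ī = 288 000 mm⁴.
By symmetry the centroid is at mid-height, ȳ = 174 mm.
Transfer each piece to the horizontal centroidal axis using Ī + A·d² with d = y − 174:
  bottom flange: d = -162 mm → contributes +157 752 000 mm⁴
  web: d = 0 mm → contributes +40 500 000 mm⁴
  top flange: d = 162 mm → contributes +157 752 000 mm⁴
Total I = 356 004 000 mm⁴.
Radius of gyration: k = √(I/A) = √(356 004 000 / 17 400) = 143.04 mm.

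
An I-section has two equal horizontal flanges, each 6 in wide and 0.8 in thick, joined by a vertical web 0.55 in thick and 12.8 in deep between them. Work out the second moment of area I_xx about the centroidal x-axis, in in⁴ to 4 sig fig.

Break the section into simple shapes (no overlaps), measuring from the bottom-left corner of the bounding box.
Bottom flange: 6 × 0.8, A = 4.8 in², y = 0.4 in, Ī = 0.256 in⁴.
Web: 0.55 × 12.8, A = 7.04 in², y = 7.2 in, Ī = 96.1195 in⁴.
Top flange: 6 × 0.8, A = 4.8 in², y = 14 in, Ī = 0.256 in⁴.
By symmetry the centroid is at mid-height, ȳ = 7.2 in.
Transfer each piece to the centroidal x-axis using Ī + A·d² with d = y − 7.2:
  bottom flange: d = -6.8 in → contributes +222.208 in⁴
  web: d = 0 in → contributes +96.1195 in⁴
  top flange: d = 6.8 in → contributes +222.208 in⁴
Total I = 540.535 in⁴.

I_xx ≈ 540.5 in⁴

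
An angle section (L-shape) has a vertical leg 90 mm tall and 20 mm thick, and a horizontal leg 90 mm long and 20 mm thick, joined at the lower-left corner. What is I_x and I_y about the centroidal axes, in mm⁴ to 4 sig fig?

I_x ≈ 2.226 × 10⁶ mm⁴, I_y ≈ 2.226 × 10⁶ mm⁴

Break the section into simple shapes (no overlaps), measuring from the bottom-left corner of the bounding box.
Vertical leg: 20 × 90, A = 1 800 mm², y = 45 mm, Ī = 1 215 000 mm⁴.
Horizontal leg (remainder): 70 × 20, A = 1 400 mm², y = 10 mm, Ī = 46666.7 mm⁴.
Centroid: ȳ = ΣA·y / ΣA = 29.6875 mm.
Transfer each piece to the centroidal x-axis using Ī + A·d² with d = y − 29.6875:
  vertical leg: d = 15.3125 mm → contributes +1 637 051 mm⁴
  horizontal leg (remainder): d = -19.6875 mm → contributes +589 303 mm⁴
Total I = 2 226 354 mm⁴.
For the y-axis: x̄ = 29.6875 mm.
Repeating about the centroidal y-axis gives I_y = 2 226 354 mm⁴.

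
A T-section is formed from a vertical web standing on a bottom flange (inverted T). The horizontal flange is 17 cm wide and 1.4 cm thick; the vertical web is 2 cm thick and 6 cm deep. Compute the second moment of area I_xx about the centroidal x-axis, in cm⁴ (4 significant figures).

Split into non-overlapping primitives; take the origin at the lower-left of the bounding box.
Flange: 17 × 1.4, A = 23.8 cm², y = 0.7 cm, Ī = 3.88733 cm⁴.
Web: 2 × 6, A = 12 cm², y = 4.4 cm, Ī = 36 cm⁴.
Centroid: ȳ = ΣA·y / ΣA = 1.94022 cm.
Transfer each piece to the centroidal x-axis using Ī + A·d² with d = y − 1.94022:
  flange: d = -1.24022 cm → contributes +40.4954 cm⁴
  web: d = 2.45978 cm → contributes +108.606 cm⁴
Total I = 149.101 cm⁴.

I_xx ≈ 149.1 cm⁴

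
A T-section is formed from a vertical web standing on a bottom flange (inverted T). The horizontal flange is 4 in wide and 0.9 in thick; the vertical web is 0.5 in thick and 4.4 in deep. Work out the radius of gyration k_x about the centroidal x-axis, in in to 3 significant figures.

Decompose the section into non-overlapping parts with the origin at the bottom-left of its bounding rectangle.
Flange: 4 × 0.9, A = 3.6 in², y = 0.45 in, Ī = 0.243 in⁴.
Web: 0.5 × 4.4, A = 2.2 in², y = 3.1 in, Ī = 3.5493 in⁴.
Centroid: ȳ = ΣA·y / ΣA = 1.4552 in.
Transfer each piece to the centroidal x-axis using Ī + A·d² with d = y − 1.4552:
  flange: d = -1.0052 in → contributes +3.8803 in⁴
  web: d = 1.6448 in → contributes +9.5013 in⁴
Total I = 13.382 in⁴.
Radius of gyration: k = √(I/A) = √(13.382 / 5.8) = 1.5189 in.

k_x ≈ 1.52 in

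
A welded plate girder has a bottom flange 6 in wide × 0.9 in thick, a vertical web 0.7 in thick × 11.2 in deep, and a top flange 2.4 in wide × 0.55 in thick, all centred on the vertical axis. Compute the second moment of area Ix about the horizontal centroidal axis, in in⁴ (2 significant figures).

Ix ≈ 280 in⁴

Treat the section as a set of non-overlapping primitives; coordinates are from the bounding-box lower-left.
Bottom plate: 6 × 0.9, A = 5.4 in², y = 0.45 in, Ī = 0.3645 in⁴.
Web plate: 0.7 × 11.2, A = 7.84 in², y = 6.5 in, Ī = 81.95 in⁴.
Top plate: 2.4 × 0.55, A = 1.32 in², y = 12.38 in, Ī = 0.03328 in⁴.
Centroid: ȳ = ΣA·y / ΣA = 4.789 in.
Transfer each piece to the horizontal centroidal axis using Ī + A·d² with d = y − 4.789:
  bottom plate: d = -4.339 in → contributes +102 in⁴
  web plate: d = 1.711 in → contributes +104.9 in⁴
  top plate: d = 7.586 in → contributes +76 in⁴
Total I = 282.9 in⁴.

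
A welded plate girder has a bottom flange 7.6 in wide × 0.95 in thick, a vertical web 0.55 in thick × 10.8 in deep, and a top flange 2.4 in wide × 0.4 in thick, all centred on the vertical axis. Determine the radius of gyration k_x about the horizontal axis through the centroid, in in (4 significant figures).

k_x ≈ 4.126 in

Break the section into simple shapes (no overlaps), measuring from the bottom-left corner of the bounding box.
Bottom plate: 7.6 × 0.95, A = 7.22 in², y = 0.475 in, Ī = 0.543004 in⁴.
Web plate: 0.55 × 10.8, A = 5.94 in², y = 6.35 in, Ī = 57.7368 in⁴.
Top plate: 2.4 × 0.4, A = 0.96 in², y = 11.95 in, Ī = 0.0128 in⁴.
Centroid: ȳ = ΣA·y / ΣA = 3.72666 in.
Transfer each piece to the horizontal axis through the centroid using Ī + A·d² with d = y − 3.72666:
  bottom plate: d = -3.25166 in → contributes +76.8824 in⁴
  web plate: d = 2.62334 in → contributes +98.6152 in⁴
  top plate: d = 8.22334 in → contributes +64.9311 in⁴
Total I = 240.429 in⁴.
Radius of gyration: k = √(I/A) = √(240.429 / 14.12) = 4.12644 in.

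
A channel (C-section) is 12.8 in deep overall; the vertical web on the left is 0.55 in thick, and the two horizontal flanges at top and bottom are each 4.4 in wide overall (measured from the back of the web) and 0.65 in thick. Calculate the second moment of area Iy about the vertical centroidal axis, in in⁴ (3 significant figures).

Iy ≈ 20.5 in⁴

Split into non-overlapping primitives; take the origin at the lower-left of the bounding box.
Web: 0.55 × 12.8, A = 7.04 in², x = 0.275 in, Ī = 0.17747 in⁴.
Top flange (beyond web): 3.85 × 0.65, A = 2.5025 in², x = 2.475 in, Ī = 3.0911 in⁴.
Bottom flange (beyond web): 3.85 × 0.65, A = 2.5025 in², x = 2.475 in, Ī = 3.0911 in⁴.
Centroid: x̄ = ΣA·x / ΣA = 1.1892 in.
Transfer each piece to the vertical centroidal axis using Ī + A·d² with d = x − 1.1892:
  web: d = -0.91416 in → contributes +6.0607 in⁴
  top flange (beyond web): d = 1.2858 in → contributes +7.2287 in⁴
  bottom flange (beyond web): d = 1.2858 in → contributes +7.2287 in⁴
Total I = 20.518 in⁴.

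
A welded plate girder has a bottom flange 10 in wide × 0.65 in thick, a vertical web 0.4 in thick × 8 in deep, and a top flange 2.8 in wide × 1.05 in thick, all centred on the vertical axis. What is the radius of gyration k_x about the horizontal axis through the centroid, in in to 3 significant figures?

k_x ≈ 3.79 in

Decompose the section into non-overlapping parts with the origin at the bottom-left of its bounding rectangle.
Bottom plate: 10 × 0.65, A = 6.5 in², y = 0.325 in, Ī = 0.22885 in⁴.
Web plate: 0.4 × 8, A = 3.2 in², y = 4.65 in, Ī = 17.067 in⁴.
Top plate: 2.8 × 1.05, A = 2.94 in², y = 9.175 in, Ī = 0.27011 in⁴.
Centroid: ȳ = ΣA·y / ΣA = 3.4784 in.
Transfer each piece to the horizontal axis through the centroid using Ī + A·d² with d = y − 3.4784:
  bottom plate: d = -3.1534 in → contributes +64.864 in⁴
  web plate: d = 1.1716 in → contributes +21.459 in⁴
  top plate: d = 5.6966 in → contributes +95.677 in⁴
Total I = 182 in⁴.
Radius of gyration: k = √(I/A) = √(182 / 12.64) = 3.7946 in.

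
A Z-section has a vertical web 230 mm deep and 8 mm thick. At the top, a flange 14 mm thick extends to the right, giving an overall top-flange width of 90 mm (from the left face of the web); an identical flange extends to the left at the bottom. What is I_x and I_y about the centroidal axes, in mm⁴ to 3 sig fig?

I_x ≈ 3.49 × 10⁷ mm⁴, I_y ≈ 5.95 × 10⁶ mm⁴

Break the section into simple shapes (no overlaps), measuring from the bottom-left corner of the bounding box.
Web: 8 × 230, A = 1 840 mm², y = 115 mm, Ī = 8 111 333 mm⁴.
Top flange (beyond web): 82 × 14, A = 1 148 mm², y = 223 mm, Ī = 18 751 mm⁴.
Bottom flange (beyond web): 82 × 14, A = 1 148 mm², y = 7 mm, Ī = 18 751 mm⁴.
Centroid: ȳ = ΣA·y / ΣA = 115 mm.
Transfer each piece to the centroidal x-axis using Ī + A·d² with d = y − 115:
  web: d = 0 mm → contributes +8 111 333 mm⁴
  top flange (beyond web): d = 108 mm → contributes +13 409 023 mm⁴
  bottom flange (beyond web): d = -108 mm → contributes +13 409 023 mm⁴
Total I = 34 929 379 mm⁴.
For the y-axis: x̄ = 86 mm.
Repeating about the centroidal y-axis gives I_y = 5 945 739 mm⁴.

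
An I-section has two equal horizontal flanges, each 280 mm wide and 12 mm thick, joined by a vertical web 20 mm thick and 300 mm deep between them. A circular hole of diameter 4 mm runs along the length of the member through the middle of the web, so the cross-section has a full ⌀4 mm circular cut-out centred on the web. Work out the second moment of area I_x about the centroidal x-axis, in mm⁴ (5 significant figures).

I_x ≈ 2.0862 × 10⁸ mm⁴

Decompose the section into non-overlapping parts with the origin at the bottom-left of its bounding rectangle.
Bottom flange: 280 × 12, A = 3 360 mm², y = 6 mm, Ī = 40 320 mm⁴.
Web: 20 × 300, A = 6 000 mm², y = 162 mm, Ī = 45 000 000 mm⁴.
Top flange: 280 × 12, A = 3 360 mm², y = 318 mm, Ī = 40 320 mm⁴.
Hole (subtracted): ⌀4, A = 12.56637 mm², y = 162 mm, Ī = 12.56637 mm⁴.
By symmetry the centroid is at mid-height, ȳ = 162 mm.
Transfer each piece to the centroidal x-axis using Ī + A·d² with d = y − 162:
  bottom flange: d = -156 mm → contributes +81 809 280 mm⁴
  web: d = 0 mm → contributes +45 000 000 mm⁴
  top flange: d = 156 mm → contributes +81 809 280 mm⁴
  hole: d = 0 mm → contributes −12.56637 mm⁴
Total I = 208 618 547 mm⁴.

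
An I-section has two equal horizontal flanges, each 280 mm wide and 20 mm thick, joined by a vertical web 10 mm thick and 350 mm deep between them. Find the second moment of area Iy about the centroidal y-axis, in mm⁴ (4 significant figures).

Iy ≈ 7.320 × 10⁷ mm⁴

Decompose the section into non-overlapping parts with the origin at the bottom-left of its bounding rectangle.
Bottom flange: 280 × 20, A = 5 600 mm², x = 140 mm, Ī = 36 586 667 mm⁴.
Web: 10 × 350, A = 3 500 mm², x = 140 mm, Ī = 29166.7 mm⁴.
Top flange: 280 × 20, A = 5 600 mm², x = 140 mm, Ī = 36 586 667 mm⁴.
By symmetry the centroid is at mid-width, x̄ = 140 mm.
All pieces are centred on the centroidal y-axis, so I = ΣĪ = 73 202 500 mm⁴.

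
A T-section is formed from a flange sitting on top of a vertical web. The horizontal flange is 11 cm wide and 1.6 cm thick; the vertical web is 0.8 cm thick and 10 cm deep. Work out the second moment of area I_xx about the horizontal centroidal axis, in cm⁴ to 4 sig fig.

I_xx ≈ 255.4 cm⁴

Split into non-overlapping primitives; take the origin at the lower-left of the bounding box.
Flange: 11 × 1.6, A = 17.6 cm², y = 10.8 cm, Ī = 3.75467 cm⁴.
Web: 0.8 × 10, A = 8 cm², y = 5 cm, Ī = 66.6667 cm⁴.
Centroid: ȳ = ΣA·y / ΣA = 8.9875 cm.
Transfer each piece to the horizontal centroidal axis using Ī + A·d² with d = y − 8.9875:
  flange: d = 1.8125 cm → contributes +61.5734 cm⁴
  web: d = -3.9875 cm → contributes +193.868 cm⁴
Total I = 255.441 cm⁴.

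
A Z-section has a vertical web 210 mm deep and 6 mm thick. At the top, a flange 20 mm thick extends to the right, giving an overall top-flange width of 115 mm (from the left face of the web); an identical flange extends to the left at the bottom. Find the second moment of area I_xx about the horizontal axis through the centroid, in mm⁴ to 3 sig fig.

I_xx ≈ 4.41 × 10⁷ mm⁴

Decompose the section into non-overlapping parts with the origin at the bottom-left of its bounding rectangle.
Web: 6 × 210, A = 1 260 mm², y = 105 mm, Ī = 4 630 500 mm⁴.
Top flange (beyond web): 109 × 20, A = 2 180 mm², y = 200 mm, Ī = 72 667 mm⁴.
Bottom flange (beyond web): 109 × 20, A = 2 180 mm², y = 10 mm, Ī = 72 667 mm⁴.
Centroid: ȳ = ΣA·y / ΣA = 105 mm.
Transfer each piece to the horizontal axis through the centroid using Ī + A·d² with d = y − 105:
  web: d = 0 mm → contributes +4 630 500 mm⁴
  top flange (beyond web): d = 95 mm → contributes +19 747 167 mm⁴
  bottom flange (beyond web): d = -95 mm → contributes +19 747 167 mm⁴
Total I = 44 124 833 mm⁴.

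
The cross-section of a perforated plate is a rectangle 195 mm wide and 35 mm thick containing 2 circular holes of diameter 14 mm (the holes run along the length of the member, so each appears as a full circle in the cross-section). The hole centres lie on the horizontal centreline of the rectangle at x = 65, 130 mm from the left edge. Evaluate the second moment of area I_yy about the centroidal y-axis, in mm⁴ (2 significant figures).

I_yy ≈ 2.1 × 10⁷ mm⁴

Treat the section as a set of non-overlapping primitives; coordinates are from the bounding-box lower-left.
Plate: 195 × 35, A = 6 825 mm², x = 97.5 mm, Ī = 21 626 719 mm⁴.
Hole 1 (subtracted): ⌀14, A = 153.9 mm², x = 65 mm, Ī = 1 886 mm⁴.
Hole 2 (subtracted): ⌀14, A = 153.9 mm², x = 130 mm, Ī = 1 886 mm⁴.
By symmetry the centroid is at mid-width, x̄ = 97.5 mm.
Transfer each piece to the centroidal y-axis using Ī + A·d² with d = x − 97.5:
  plate: d = 0 mm → contributes +21 626 719 mm⁴
  hole 1: d = -32.5 mm → contributes −164 483 mm⁴
  hole 2: d = 32.5 mm → contributes −164 483 mm⁴
Total I = 21 297 753 mm⁴.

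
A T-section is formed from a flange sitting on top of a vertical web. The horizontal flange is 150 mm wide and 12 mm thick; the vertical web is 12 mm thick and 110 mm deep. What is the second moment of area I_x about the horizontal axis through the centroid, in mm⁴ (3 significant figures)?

Decompose the section into non-overlapping parts with the origin at the bottom-left of its bounding rectangle.
Flange: 150 × 12, A = 1 800 mm², y = 116 mm, Ī = 21 600 mm⁴.
Web: 12 × 110, A = 1 320 mm², y = 55 mm, Ī = 1 331 000 mm⁴.
Centroid: ȳ = ΣA·y / ΣA = 90.192 mm.
Transfer each piece to the horizontal axis through the centroid using Ī + A·d² with d = y − 90.192:
  flange: d = 25.808 mm → contributes +1 220 467 mm⁴
  web: d = -35.192 mm → contributes +2 965 818 mm⁴
Total I = 4 186 285 mm⁴.

I_x ≈ 4.19 × 10⁶ mm⁴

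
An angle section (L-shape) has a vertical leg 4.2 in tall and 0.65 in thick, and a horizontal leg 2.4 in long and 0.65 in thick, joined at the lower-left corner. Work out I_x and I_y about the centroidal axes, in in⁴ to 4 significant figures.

I_x ≈ 6.583 in⁴, I_y ≈ 1.543 in⁴

Decompose the section into non-overlapping parts with the origin at the bottom-left of its bounding rectangle.
Vertical leg: 0.65 × 4.2, A = 2.73 in², y = 2.1 in, Ī = 4.0131 in⁴.
Horizontal leg (remainder): 1.75 × 0.65, A = 1.1375 in², y = 0.325 in, Ī = 0.0400495 in⁴.
Centroid: ȳ = ΣA·y / ΣA = 1.57794 in.
Transfer each piece to the centroidal x-axis using Ī + A·d² with d = y − 1.57794:
  vertical leg: d = 0.522059 in → contributes +4.75715 in⁴
  horizontal leg (remainder): d = -1.25294 in → contributes +1.82577 in⁴
Total I = 6.58292 in⁴.
For the y-axis: x̄ = 0.677941 in.
Repeating about the centroidal y-axis gives I_y = 1.54265 in⁴.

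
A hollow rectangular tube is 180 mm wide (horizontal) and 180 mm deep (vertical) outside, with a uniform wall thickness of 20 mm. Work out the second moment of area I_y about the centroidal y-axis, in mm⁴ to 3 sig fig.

I_y ≈ 5.55 × 10⁷ mm⁴

Decompose the section into non-overlapping parts with the origin at the bottom-left of its bounding rectangle.
Outer rectangle: 180 × 180, A = 32 400 mm², x = 90 mm, Ī = 87 480 000 mm⁴.
Inner void (subtracted): 140 × 140, A = 19 600 mm², x = 90 mm, Ī = 32 013 333 mm⁴.
By symmetry the centroid is at mid-width, x̄ = 90 mm.
All pieces are centred on the centroidal y-axis, so I = ΣĪ (holes subtracted) = 55 466 667 mm⁴.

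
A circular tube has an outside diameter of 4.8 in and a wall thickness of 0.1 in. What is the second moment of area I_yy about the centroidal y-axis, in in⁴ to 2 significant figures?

Decompose the section into non-overlapping parts with the origin at the bottom-left of its bounding rectangle.
Outer circle: ⌀4.8, A = 18.1 in², x = 2.4 in, Ī = 26.06 in⁴.
Bore (subtracted): ⌀4.6, A = 16.62 in², x = 2.4 in, Ī = 21.98 in⁴.
By symmetry the centroid is at mid-width, x̄ = 2.4 in.
All pieces are centred on the centroidal y-axis, so I = ΣĪ (holes subtracted) = 4.079 in⁴.

I_yy ≈ 4.1 in⁴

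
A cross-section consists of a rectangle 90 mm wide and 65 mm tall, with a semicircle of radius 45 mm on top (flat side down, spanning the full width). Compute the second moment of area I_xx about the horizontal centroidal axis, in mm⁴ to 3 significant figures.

Treat the section as a set of non-overlapping primitives; coordinates are from the bounding-box lower-left.
Rectangular body: 90 × 65, A = 5 850 mm², y = 32.5 mm, Ī = 2 059 688 mm⁴.
Semicircular cap: semicircle r = 45, A = 3180.9 mm², y = 84.099 mm, Ī = 450 072 mm⁴.
Centroid: ȳ = ΣA·y / ΣA = 50.674 mm.
Transfer each piece to the horizontal centroidal axis using Ī + A·d² with d = y − 50.674:
  rectangular body: d = -18.174 mm → contributes +3 991 936 mm⁴
  semicircular cap: d = 33.424 mm → contributes +4 003 716 mm⁴
Total I = 7 995 652 mm⁴.

I_xx ≈ 8.00 × 10⁶ mm⁴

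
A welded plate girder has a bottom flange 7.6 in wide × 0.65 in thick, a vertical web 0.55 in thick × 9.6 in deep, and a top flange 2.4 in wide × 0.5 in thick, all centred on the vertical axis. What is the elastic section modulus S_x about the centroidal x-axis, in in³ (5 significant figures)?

S_x ≈ 24.137 in³

Break the section into simple shapes (no overlaps), measuring from the bottom-left corner of the bounding box.
Bottom plate: 7.6 × 0.65, A = 4.94 in², y = 0.325 in, Ī = 0.1739292 in⁴.
Web plate: 0.55 × 9.6, A = 5.28 in², y = 5.45 in, Ī = 40.5504 in⁴.
Top plate: 2.4 × 0.5, A = 1.2 in², y = 10.5 in, Ī = 0.025 in⁴.
Centroid: ȳ = ΣA·y / ΣA = 3.763704 in.
Transfer each piece to the centroidal x-axis using Ī + A·d² with d = y − 3.763704:
  bottom plate: d = -3.438704 in → contributes +58.58788 in⁴
  web plate: d = 1.686296 in → contributes +55.56458 in⁴
  top plate: d = 6.736296 in → contributes +54.47822 in⁴
Total I = 168.6307 in⁴.
Extreme fibre distance c = 6.986296 in; S = I/c = 24.13735 in³.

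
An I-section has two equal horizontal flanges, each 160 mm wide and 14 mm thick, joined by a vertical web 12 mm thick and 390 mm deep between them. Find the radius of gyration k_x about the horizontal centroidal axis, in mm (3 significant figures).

k_x ≈ 163 mm

Treat the section as a set of non-overlapping primitives; coordinates are from the bounding-box lower-left.
Bottom flange: 160 × 14, A = 2 240 mm², y = 7 mm, Ī = 36 587 mm⁴.
Web: 12 × 390, A = 4 680 mm², y = 209 mm, Ī = 59 319 000 mm⁴.
Top flange: 160 × 14, A = 2 240 mm², y = 411 mm, Ī = 36 587 mm⁴.
By symmetry the centroid is at mid-height, ȳ = 209 mm.
Transfer each piece to the horizontal centroidal axis using Ī + A·d² with d = y − 209:
  bottom flange: d = -202 mm → contributes +91 437 547 mm⁴
  web: d = 0 mm → contributes +59 319 000 mm⁴
  top flange: d = 202 mm → contributes +91 437 547 mm⁴
Total I = 242 194 093 mm⁴.
Radius of gyration: k = √(I/A) = √(242 194 093 / 9 160) = 162.61 mm.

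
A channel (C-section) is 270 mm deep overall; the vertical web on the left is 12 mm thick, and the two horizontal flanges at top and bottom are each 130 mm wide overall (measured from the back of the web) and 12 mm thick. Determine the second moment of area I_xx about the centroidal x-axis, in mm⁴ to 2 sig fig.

Decompose the section into non-overlapping parts with the origin at the bottom-left of its bounding rectangle.
Web: 12 × 270, A = 3 240 mm², y = 135 mm, Ī = 19 683 000 mm⁴.
Top flange (beyond web): 118 × 12, A = 1 416 mm², y = 264 mm, Ī = 16 992 mm⁴.
Bottom flange (beyond web): 118 × 12, A = 1 416 mm², y = 6 mm, Ī = 16 992 mm⁴.
By symmetry the centroid is at mid-height, ȳ = 135 mm.
Transfer each piece to the centroidal x-axis using Ī + A·d² with d = y − 135:
  web: d = 0 mm → contributes +19 683 000 mm⁴
  top flange (beyond web): d = 129 mm → contributes +23 580 648 mm⁴
  bottom flange (beyond web): d = -129 mm → contributes +23 580 648 mm⁴
Total I = 66 844 296 mm⁴.

I_xx ≈ 6.7 × 10⁷ mm⁴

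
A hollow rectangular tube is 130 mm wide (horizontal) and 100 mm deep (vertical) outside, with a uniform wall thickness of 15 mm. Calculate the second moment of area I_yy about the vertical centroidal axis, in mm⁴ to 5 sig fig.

I_yy ≈ 1.2475 × 10⁷ mm⁴

Split into non-overlapping primitives; take the origin at the lower-left of the bounding box.
Outer rectangle: 130 × 100, A = 13 000 mm², x = 65 mm, Ī = 18 308 333 mm⁴.
Inner void (subtracted): 100 × 70, A = 7 000 mm², x = 65 mm, Ī = 5 833 333 mm⁴.
By symmetry the centroid is at mid-width, x̄ = 65 mm.
All pieces are centred on the vertical centroidal axis, so I = ΣĪ (holes subtracted) = 12 475 000 mm⁴.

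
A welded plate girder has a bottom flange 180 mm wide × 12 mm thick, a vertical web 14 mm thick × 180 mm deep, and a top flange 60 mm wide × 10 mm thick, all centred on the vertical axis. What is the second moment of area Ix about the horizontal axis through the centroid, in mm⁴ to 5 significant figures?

Ix ≈ 2.7875 × 10⁷ mm⁴

Break the section into simple shapes (no overlaps), measuring from the bottom-left corner of the bounding box.
Bottom plate: 180 × 12, A = 2 160 mm², y = 6 mm, Ī = 25 920 mm⁴.
Web plate: 14 × 180, A = 2 520 mm², y = 102 mm, Ī = 6 804 000 mm⁴.
Top plate: 60 × 10, A = 600 mm², y = 197 mm, Ī = 5 000 mm⁴.
Centroid: ȳ = ΣA·y / ΣA = 73.52273 mm.
Transfer each piece to the horizontal axis through the centroid using Ī + A·d² with d = y − 73.52273:
  bottom plate: d = -67.52273 mm → contributes +9 874 048 mm⁴
  web plate: d = 28.47727 mm → contributes +8 847 607 mm⁴
  top plate: d = 123.4773 mm → contributes +9 152 982 mm⁴
Total I = 27 874 637 mm⁴.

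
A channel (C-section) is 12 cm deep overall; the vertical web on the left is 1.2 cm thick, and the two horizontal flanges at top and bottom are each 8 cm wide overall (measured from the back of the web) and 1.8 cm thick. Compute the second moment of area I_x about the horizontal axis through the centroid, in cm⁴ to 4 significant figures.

Split into non-overlapping primitives; take the origin at the lower-left of the bounding box.
Web: 1.2 × 12, A = 14.4 cm², y = 6 cm, Ī = 172.8 cm⁴.
Top flange (beyond web): 6.8 × 1.8, A = 12.24 cm², y = 11.1 cm, Ī = 3.3048 cm⁴.
Bottom flange (beyond web): 6.8 × 1.8, A = 12.24 cm², y = 0.9 cm, Ī = 3.3048 cm⁴.
By symmetry the centroid is at mid-height, ȳ = 6 cm.
Transfer each piece to the horizontal axis through the centroid using Ī + A·d² with d = y − 6:
  web: d = 0 cm → contributes +172.8 cm⁴
  top flange (beyond web): d = 5.1 cm → contributes +321.667 cm⁴
  bottom flange (beyond web): d = -5.1 cm → contributes +321.667 cm⁴
Total I = 816.134 cm⁴.

I_x ≈ 816.1 cm⁴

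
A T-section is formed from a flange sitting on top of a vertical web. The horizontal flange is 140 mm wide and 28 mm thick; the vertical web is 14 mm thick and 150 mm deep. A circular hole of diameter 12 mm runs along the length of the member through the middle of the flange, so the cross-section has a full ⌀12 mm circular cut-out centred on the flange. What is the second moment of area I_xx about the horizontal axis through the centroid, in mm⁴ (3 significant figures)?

Split into non-overlapping primitives; take the origin at the lower-left of the bounding box.
Flange: 140 × 28, A = 3 920 mm², y = 164 mm, Ī = 256 107 mm⁴.
Web: 14 × 150, A = 2 100 mm², y = 75 mm, Ī = 3 937 500 mm⁴.
Hole (subtracted): ⌀12, A = 113.1 mm², y = 164 mm, Ī = 1017.9 mm⁴.
Centroid: ȳ = ΣA·y / ΣA = 132.36 mm.
Transfer each piece to the horizontal axis through the centroid using Ī + A·d² with d = y − 132.36:
  flange: d = 31.641 mm → contributes +4 180 613 mm⁴
  web: d = -57.359 mm → contributes +10 846 628 mm⁴
  hole: d = 31.641 mm → contributes −114 245 mm⁴
Total I = 14 912 996 mm⁴.

I_xx ≈ 1.49 × 10⁷ mm⁴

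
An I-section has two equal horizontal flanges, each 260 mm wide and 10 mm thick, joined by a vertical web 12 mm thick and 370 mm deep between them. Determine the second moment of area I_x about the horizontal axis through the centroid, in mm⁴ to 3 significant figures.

Decompose the section into non-overlapping parts with the origin at the bottom-left of its bounding rectangle.
Bottom flange: 260 × 10, A = 2 600 mm², y = 5 mm, Ī = 21 667 mm⁴.
Web: 12 × 370, A = 4 440 mm², y = 195 mm, Ī = 50 653 000 mm⁴.
Top flange: 260 × 10, A = 2 600 mm², y = 385 mm, Ī = 21 667 mm⁴.
By symmetry the centroid is at mid-height, ȳ = 195 mm.
Transfer each piece to the horizontal axis through the centroid using Ī + A·d² with d = y − 195:
  bottom flange: d = -190 mm → contributes +93 881 667 mm⁴
  web: d = 0 mm → contributes +50 653 000 mm⁴
  top flange: d = 190 mm → contributes +93 881 667 mm⁴
Total I = 238 416 333 mm⁴.

I_x ≈ 2.38 × 10⁸ mm⁴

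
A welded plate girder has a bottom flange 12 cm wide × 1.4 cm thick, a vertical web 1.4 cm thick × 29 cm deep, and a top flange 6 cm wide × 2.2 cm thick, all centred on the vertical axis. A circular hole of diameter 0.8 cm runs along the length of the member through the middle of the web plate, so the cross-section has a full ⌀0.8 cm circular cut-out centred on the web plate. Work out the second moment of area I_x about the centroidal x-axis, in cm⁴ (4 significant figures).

Treat the section as a set of non-overlapping primitives; coordinates are from the bounding-box lower-left.
Bottom plate: 12 × 1.4, A = 16.8 cm², y = 0.7 cm, Ī = 2.744 cm⁴.
Web plate: 1.4 × 29, A = 40.6 cm², y = 15.9 cm, Ī = 2845.38 cm⁴.
Top plate: 6 × 2.2, A = 13.2 cm², y = 31.5 cm, Ī = 5.324 cm⁴.
Hole (subtracted): ⌀0.8, A = 0.502655 cm², y = 15.9 cm, Ī = 0.0201062 cm⁴.
Centroid: ȳ = ΣA·y / ΣA = 15.1947 cm.
Transfer each piece to the centroidal x-axis using Ī + A·d² with d = y − 15.1947:
  bottom plate: d = -14.4947 cm → contributes +3532.36 cm⁴
  web plate: d = 0.705305 cm → contributes +2865.58 cm⁴
  top plate: d = 16.3053 cm → contributes +3514.72 cm⁴
  hole: d = 0.705305 cm → contributes −0.270154 cm⁴
Total I = 9912.38 cm⁴.

I_x ≈ 9912 cm⁴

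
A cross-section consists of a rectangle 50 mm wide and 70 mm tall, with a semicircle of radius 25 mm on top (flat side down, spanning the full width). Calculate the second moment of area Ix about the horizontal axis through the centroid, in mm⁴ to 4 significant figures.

Ix ≈ 3.067 × 10⁶ mm⁴

Decompose the section into non-overlapping parts with the origin at the bottom-left of its bounding rectangle.
Rectangular body: 50 × 70, A = 3 500 mm², y = 35 mm, Ī = 1 429 167 mm⁴.
Semicircular cap: semicircle r = 25, A = 981.748 mm², y = 80.6103 mm, Ī = 42873.8 mm⁴.
Centroid: ȳ = ΣA·y / ΣA = 44.9912 mm.
Transfer each piece to the horizontal axis through the centroid using Ī + A·d² with d = y − 44.9912:
  rectangular body: d = -9.99116 mm → contributes +1 778 548 mm⁴
  semicircular cap: d = 35.6192 mm → contributes +1 288 442 mm⁴
Total I = 3 066 990 mm⁴.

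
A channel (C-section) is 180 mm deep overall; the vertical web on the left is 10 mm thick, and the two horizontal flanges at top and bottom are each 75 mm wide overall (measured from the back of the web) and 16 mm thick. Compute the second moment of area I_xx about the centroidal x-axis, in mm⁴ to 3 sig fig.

I_xx ≈ 1.89 × 10⁷ mm⁴

Split into non-overlapping primitives; take the origin at the lower-left of the bounding box.
Web: 10 × 180, A = 1 800 mm², y = 90 mm, Ī = 4 860 000 mm⁴.
Top flange (beyond web): 65 × 16, A = 1 040 mm², y = 172 mm, Ī = 22 187 mm⁴.
Bottom flange (beyond web): 65 × 16, A = 1 040 mm², y = 8 mm, Ī = 22 187 mm⁴.
By symmetry the centroid is at mid-height, ȳ = 90 mm.
Transfer each piece to the centroidal x-axis using Ī + A·d² with d = y − 90:
  web: d = 0 mm → contributes +4 860 000 mm⁴
  top flange (beyond web): d = 82 mm → contributes +7 015 147 mm⁴
  bottom flange (beyond web): d = -82 mm → contributes +7 015 147 mm⁴
Total I = 18 890 293 mm⁴.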